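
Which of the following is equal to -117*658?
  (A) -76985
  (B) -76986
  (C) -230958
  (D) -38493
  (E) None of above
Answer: B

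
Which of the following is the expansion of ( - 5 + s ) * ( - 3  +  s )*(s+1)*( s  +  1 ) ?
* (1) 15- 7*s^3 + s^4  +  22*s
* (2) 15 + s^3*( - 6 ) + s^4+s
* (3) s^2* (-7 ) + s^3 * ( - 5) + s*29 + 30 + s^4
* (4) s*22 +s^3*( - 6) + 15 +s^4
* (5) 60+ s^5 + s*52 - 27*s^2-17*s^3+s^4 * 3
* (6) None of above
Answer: 4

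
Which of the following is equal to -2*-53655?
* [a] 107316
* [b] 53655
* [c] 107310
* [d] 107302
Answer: c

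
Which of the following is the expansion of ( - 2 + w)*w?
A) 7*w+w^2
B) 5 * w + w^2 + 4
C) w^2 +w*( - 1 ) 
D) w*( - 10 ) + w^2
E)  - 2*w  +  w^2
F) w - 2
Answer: E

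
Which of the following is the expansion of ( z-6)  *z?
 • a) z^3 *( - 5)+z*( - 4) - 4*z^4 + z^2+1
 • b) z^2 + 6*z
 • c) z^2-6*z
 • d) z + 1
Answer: c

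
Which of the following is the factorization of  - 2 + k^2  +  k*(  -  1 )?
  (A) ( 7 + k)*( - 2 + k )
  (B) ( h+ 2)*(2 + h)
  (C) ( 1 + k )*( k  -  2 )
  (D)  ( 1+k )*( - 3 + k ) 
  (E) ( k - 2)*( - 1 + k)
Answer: C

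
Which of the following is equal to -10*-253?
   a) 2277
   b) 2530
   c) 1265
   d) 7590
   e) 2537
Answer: b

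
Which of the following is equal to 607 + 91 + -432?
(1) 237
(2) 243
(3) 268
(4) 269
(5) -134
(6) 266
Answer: 6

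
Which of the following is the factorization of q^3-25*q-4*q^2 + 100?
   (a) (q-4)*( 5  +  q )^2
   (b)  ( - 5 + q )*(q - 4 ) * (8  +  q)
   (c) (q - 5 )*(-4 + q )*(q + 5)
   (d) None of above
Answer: c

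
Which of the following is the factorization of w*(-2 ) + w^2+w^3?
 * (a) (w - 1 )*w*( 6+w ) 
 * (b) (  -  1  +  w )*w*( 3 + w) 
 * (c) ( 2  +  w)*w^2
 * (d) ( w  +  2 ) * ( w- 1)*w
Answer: d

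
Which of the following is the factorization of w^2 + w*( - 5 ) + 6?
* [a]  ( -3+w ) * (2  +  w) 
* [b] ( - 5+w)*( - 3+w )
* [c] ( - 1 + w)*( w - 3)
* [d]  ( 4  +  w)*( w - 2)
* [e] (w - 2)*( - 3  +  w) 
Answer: e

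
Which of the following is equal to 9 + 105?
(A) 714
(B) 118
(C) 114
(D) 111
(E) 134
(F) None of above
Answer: C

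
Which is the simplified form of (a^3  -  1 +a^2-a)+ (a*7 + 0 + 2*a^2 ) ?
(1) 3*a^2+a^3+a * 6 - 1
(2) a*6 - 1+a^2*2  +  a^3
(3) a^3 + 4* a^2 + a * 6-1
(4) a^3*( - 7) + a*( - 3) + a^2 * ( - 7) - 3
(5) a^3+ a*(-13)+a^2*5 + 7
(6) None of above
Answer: 1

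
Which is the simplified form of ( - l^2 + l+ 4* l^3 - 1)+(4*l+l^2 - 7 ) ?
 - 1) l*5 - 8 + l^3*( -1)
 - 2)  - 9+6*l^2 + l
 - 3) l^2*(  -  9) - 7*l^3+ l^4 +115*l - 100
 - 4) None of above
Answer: 4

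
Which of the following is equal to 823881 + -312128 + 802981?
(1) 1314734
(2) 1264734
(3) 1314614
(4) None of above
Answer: 1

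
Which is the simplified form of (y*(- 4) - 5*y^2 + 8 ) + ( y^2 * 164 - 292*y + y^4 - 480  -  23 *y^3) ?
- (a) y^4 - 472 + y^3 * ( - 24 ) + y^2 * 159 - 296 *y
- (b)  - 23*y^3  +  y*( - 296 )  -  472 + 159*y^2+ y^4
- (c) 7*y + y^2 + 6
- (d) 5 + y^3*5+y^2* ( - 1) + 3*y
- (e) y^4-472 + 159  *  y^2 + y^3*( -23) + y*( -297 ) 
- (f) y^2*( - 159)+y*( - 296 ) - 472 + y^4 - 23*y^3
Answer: b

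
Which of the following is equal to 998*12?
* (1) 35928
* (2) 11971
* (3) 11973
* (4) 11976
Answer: 4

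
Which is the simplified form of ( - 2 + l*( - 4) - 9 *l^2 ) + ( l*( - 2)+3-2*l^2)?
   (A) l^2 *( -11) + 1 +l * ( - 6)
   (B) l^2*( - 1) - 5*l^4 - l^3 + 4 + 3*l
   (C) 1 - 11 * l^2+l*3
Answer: A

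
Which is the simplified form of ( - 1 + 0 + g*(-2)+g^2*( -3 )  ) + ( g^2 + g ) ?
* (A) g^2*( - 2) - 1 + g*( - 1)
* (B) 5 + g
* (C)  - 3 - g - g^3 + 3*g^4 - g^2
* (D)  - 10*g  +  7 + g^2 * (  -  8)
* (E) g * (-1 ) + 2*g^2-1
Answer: A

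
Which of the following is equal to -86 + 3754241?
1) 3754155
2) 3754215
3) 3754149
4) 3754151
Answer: 1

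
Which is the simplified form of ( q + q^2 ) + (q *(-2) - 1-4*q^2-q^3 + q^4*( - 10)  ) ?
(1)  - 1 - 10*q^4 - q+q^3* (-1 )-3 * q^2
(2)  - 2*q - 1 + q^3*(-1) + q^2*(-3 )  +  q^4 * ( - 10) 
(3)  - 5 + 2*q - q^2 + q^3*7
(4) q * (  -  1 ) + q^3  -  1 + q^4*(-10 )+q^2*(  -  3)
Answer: 1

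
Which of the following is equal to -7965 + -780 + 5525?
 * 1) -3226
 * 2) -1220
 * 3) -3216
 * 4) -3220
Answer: 4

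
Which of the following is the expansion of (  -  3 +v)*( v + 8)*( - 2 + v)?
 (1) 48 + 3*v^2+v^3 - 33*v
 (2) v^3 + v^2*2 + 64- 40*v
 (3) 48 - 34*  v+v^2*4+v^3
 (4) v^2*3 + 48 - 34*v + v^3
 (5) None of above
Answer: 4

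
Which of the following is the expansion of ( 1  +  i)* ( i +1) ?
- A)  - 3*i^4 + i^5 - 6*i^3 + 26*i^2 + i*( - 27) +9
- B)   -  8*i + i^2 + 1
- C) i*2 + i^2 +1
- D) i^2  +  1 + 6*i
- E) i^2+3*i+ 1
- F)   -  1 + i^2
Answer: C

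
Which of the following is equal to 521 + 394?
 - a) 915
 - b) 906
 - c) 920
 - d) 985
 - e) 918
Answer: a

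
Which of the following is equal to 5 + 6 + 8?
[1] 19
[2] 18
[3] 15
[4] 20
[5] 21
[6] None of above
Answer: 1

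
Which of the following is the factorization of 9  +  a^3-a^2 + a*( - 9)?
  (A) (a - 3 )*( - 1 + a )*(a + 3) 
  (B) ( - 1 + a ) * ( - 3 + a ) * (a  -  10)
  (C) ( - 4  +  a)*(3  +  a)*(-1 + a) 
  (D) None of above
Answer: A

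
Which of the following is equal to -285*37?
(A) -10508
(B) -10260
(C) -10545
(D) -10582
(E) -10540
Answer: C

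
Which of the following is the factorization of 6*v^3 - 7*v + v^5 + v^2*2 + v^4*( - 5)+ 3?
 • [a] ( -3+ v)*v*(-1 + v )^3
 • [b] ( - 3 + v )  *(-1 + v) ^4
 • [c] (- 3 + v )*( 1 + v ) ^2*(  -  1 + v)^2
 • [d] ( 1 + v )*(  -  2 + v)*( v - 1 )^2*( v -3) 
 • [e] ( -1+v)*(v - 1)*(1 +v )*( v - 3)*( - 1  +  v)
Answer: e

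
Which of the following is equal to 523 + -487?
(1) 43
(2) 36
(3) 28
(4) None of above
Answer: 2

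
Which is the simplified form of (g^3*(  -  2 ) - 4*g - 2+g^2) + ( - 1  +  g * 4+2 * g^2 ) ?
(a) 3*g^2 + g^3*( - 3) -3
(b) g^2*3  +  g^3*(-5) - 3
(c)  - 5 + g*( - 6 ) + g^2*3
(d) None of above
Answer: d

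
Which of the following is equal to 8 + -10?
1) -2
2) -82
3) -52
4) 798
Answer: 1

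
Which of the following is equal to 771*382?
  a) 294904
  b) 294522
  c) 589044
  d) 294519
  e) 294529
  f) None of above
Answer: b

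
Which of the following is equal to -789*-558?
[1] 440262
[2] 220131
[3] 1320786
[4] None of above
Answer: 1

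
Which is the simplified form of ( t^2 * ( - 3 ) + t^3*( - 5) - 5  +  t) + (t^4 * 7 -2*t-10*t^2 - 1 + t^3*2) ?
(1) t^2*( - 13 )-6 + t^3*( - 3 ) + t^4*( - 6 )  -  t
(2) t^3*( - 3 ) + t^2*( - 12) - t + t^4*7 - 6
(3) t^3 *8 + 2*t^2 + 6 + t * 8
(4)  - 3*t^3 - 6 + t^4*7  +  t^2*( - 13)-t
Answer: 4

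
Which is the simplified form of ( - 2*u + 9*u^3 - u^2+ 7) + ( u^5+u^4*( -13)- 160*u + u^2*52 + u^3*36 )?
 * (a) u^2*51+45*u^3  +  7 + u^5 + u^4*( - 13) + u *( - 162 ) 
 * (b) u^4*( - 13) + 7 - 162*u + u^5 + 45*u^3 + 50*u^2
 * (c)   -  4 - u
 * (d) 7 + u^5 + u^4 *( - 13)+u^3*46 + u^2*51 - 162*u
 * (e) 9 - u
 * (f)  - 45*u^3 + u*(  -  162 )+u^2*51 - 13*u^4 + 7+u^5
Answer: a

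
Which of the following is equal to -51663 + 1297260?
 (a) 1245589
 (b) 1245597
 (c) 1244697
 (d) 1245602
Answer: b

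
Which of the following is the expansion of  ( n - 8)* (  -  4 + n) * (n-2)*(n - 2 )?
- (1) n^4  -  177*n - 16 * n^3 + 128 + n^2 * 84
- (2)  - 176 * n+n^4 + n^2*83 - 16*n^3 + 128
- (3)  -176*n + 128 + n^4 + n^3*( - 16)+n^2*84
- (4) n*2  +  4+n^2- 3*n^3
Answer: 3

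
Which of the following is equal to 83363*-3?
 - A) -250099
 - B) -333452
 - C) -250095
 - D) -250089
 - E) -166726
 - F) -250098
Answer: D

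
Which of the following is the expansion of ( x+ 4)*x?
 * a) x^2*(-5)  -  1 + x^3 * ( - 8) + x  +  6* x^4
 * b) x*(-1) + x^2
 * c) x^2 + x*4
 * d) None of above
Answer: c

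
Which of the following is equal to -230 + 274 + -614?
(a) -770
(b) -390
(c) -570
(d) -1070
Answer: c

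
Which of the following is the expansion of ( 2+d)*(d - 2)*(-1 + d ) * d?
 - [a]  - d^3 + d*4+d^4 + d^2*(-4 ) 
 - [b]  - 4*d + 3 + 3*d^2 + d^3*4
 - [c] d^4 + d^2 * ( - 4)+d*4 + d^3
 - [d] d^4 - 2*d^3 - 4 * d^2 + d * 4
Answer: a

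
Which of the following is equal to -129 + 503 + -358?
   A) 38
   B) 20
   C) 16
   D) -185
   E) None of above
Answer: C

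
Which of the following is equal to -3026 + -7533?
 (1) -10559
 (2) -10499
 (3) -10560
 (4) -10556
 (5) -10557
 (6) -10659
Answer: 1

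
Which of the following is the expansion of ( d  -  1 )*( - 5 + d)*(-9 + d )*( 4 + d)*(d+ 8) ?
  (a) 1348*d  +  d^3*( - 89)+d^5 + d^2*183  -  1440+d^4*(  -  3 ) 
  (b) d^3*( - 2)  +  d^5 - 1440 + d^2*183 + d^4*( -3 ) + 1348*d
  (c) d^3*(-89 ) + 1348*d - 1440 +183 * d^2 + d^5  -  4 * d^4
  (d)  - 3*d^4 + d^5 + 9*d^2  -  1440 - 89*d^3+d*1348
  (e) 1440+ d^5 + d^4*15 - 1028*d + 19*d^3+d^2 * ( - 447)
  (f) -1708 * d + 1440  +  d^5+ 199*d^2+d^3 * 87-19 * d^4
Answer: a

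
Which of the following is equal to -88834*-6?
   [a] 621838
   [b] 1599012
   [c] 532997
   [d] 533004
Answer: d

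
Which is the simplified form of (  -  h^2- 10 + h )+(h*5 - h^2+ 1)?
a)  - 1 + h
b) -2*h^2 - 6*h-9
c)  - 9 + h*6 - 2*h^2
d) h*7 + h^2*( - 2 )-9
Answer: c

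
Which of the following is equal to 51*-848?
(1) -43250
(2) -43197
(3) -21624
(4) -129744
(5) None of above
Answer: 5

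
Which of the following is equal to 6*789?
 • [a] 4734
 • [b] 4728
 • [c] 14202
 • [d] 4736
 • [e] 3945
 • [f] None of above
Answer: a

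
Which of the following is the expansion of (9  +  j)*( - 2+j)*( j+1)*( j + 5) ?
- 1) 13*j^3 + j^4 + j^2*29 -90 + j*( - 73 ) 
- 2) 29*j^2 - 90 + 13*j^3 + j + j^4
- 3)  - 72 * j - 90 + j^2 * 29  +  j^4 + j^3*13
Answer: 1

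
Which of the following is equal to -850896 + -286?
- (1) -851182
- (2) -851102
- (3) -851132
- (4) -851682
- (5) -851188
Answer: 1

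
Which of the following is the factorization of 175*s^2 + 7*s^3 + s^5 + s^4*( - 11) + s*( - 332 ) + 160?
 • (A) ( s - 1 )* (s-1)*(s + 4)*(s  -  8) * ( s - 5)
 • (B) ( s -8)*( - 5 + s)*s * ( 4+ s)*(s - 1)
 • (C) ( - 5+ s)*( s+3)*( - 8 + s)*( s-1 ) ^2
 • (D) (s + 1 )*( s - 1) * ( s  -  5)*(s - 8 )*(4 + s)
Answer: A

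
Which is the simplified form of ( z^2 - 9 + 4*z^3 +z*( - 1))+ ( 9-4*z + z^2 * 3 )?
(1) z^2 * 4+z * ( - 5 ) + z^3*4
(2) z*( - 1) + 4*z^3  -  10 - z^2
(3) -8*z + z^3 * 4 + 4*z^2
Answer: 1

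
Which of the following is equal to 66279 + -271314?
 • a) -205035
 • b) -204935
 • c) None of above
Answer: a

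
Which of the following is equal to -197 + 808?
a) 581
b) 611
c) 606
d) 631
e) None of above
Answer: b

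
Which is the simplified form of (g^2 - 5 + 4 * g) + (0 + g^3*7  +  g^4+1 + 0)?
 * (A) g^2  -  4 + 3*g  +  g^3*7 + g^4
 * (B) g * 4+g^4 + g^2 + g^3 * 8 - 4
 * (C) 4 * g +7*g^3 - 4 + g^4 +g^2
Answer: C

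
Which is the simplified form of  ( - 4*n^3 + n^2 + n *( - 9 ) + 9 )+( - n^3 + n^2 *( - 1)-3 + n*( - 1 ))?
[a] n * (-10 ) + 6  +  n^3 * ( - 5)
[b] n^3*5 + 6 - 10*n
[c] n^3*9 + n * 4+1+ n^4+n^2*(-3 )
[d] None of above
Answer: a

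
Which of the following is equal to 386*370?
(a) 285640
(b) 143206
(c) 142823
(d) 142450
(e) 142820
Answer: e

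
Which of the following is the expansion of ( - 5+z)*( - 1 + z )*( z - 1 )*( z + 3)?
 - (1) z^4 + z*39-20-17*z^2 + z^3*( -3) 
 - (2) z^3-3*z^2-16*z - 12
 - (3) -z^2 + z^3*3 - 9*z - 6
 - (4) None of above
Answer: 4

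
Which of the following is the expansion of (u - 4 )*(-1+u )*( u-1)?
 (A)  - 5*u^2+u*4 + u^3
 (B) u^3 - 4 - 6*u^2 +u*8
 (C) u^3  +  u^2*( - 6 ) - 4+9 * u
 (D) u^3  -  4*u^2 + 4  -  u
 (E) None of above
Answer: C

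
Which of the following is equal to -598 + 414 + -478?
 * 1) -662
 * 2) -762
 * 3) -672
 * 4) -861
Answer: 1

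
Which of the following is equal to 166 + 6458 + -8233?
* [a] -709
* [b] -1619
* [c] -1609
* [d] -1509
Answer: c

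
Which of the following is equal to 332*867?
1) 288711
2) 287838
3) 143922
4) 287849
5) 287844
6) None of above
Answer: 5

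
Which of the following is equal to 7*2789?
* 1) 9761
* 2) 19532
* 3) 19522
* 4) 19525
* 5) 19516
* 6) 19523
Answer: 6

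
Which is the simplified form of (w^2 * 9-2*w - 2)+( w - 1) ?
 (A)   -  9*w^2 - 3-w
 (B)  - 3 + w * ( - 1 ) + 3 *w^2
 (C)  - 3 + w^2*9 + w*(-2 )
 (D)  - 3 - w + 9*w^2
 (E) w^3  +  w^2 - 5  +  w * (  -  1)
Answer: D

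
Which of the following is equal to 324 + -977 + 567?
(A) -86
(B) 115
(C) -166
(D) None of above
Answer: A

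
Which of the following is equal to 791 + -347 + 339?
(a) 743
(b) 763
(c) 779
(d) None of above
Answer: d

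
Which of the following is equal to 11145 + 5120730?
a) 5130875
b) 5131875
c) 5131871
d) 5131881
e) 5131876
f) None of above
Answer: b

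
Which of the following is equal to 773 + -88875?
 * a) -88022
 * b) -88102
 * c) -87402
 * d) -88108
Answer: b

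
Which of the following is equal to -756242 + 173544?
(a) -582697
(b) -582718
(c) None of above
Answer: c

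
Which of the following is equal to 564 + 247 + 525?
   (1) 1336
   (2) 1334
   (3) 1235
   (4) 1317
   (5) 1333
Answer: 1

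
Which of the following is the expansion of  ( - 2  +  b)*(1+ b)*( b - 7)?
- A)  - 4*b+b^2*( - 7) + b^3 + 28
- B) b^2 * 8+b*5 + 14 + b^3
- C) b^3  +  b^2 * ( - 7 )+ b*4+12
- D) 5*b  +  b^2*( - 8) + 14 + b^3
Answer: D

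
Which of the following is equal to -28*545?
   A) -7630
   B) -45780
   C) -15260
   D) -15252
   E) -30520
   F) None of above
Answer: C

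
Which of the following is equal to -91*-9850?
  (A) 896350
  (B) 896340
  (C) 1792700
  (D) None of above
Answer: A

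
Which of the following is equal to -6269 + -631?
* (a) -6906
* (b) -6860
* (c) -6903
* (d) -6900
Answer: d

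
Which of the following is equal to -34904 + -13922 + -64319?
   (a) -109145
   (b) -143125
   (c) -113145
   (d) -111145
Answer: c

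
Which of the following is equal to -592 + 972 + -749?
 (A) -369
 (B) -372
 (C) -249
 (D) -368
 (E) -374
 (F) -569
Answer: A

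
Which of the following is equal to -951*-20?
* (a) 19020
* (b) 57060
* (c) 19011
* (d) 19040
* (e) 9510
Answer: a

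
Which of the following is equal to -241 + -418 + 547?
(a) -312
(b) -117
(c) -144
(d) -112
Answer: d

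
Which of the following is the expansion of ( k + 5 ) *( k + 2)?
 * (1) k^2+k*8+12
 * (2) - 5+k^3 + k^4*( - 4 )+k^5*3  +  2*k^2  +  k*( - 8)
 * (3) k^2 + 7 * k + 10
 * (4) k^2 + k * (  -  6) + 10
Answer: 3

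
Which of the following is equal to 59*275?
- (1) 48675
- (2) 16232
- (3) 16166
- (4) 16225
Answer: 4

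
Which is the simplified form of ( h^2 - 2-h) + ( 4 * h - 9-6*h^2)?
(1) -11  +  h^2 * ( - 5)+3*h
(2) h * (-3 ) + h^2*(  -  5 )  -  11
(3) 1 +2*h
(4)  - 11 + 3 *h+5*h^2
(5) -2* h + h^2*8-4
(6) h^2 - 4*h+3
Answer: 1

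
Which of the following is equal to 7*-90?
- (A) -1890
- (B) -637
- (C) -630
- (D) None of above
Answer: C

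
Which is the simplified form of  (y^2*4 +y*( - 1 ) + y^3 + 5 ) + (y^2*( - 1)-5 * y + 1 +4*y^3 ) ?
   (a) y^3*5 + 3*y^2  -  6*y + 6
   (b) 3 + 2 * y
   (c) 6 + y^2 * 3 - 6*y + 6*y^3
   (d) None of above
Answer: a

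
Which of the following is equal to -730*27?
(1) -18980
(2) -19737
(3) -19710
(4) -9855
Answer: 3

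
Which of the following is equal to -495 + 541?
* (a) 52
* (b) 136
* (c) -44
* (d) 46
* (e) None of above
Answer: d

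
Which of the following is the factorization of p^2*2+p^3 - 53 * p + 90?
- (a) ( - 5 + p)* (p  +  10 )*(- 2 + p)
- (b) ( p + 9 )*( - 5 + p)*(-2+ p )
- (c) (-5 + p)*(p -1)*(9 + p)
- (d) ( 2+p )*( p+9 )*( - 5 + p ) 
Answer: b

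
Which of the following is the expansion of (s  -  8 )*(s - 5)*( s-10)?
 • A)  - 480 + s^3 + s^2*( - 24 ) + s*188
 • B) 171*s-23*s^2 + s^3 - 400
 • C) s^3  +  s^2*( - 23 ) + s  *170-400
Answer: C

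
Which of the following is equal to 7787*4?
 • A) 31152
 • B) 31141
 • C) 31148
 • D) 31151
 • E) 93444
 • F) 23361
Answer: C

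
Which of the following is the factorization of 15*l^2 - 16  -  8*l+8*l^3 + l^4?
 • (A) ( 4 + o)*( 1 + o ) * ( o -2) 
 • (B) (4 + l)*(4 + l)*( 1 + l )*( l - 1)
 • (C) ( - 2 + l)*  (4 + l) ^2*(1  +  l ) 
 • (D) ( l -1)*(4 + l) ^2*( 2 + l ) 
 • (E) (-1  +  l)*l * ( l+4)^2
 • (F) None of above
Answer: B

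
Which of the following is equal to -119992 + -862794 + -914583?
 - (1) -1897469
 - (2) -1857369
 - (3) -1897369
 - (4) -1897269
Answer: 3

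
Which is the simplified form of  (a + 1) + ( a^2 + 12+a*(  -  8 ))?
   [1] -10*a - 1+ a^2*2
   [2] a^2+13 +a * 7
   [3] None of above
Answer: 3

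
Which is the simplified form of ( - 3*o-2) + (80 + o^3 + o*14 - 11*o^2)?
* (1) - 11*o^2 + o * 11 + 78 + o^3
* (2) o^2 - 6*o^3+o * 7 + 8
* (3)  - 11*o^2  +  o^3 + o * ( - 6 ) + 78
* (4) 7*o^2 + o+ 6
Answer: 1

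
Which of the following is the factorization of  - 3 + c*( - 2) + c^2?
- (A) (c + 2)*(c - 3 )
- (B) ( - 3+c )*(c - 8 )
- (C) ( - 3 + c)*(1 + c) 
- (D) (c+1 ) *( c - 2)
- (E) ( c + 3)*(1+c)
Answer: C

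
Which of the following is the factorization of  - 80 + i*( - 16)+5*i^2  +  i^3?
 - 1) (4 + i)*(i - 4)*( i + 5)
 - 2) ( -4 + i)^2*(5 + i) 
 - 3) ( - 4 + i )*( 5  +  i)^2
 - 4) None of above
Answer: 1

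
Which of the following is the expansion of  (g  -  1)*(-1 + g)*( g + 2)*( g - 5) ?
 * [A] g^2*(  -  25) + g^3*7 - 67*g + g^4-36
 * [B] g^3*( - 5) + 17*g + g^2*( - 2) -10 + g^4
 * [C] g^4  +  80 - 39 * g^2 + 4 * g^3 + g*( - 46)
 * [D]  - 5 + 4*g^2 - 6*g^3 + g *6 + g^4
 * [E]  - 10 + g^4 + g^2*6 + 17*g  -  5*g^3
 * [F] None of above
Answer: F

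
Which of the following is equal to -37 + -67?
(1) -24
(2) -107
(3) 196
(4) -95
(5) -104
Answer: 5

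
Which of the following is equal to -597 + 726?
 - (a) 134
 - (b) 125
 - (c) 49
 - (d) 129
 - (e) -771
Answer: d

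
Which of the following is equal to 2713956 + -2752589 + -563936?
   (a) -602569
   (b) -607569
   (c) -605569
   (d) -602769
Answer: a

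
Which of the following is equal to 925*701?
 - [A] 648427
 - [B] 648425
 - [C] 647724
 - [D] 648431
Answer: B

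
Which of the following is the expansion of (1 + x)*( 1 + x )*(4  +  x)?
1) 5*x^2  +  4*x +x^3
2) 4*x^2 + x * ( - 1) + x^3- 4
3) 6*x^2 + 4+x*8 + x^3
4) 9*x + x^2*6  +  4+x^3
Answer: 4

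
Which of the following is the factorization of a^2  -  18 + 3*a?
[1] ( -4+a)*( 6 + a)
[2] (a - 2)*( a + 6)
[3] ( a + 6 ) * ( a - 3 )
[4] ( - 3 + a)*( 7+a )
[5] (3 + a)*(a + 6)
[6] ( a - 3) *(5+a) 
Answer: 3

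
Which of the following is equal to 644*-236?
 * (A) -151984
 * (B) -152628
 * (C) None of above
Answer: A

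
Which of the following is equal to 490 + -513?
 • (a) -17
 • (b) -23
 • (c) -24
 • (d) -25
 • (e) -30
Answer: b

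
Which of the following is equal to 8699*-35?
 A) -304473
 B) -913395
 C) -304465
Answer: C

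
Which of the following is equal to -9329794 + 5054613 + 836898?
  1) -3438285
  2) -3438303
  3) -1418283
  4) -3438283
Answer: 4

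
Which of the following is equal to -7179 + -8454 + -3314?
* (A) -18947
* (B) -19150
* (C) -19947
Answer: A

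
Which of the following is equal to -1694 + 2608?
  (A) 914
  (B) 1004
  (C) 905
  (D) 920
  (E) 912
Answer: A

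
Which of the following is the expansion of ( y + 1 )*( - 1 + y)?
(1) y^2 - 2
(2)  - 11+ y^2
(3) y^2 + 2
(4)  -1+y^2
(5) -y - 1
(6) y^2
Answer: 4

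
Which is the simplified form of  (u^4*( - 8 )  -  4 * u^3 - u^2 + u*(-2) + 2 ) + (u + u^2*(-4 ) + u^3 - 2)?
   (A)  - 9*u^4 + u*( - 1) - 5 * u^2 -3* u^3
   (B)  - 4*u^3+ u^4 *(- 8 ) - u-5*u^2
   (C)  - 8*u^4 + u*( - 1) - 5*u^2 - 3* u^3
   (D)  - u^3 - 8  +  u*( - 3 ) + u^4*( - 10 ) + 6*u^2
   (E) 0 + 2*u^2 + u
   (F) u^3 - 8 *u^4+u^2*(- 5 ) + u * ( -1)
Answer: C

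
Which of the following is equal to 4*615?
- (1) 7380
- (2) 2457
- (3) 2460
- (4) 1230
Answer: 3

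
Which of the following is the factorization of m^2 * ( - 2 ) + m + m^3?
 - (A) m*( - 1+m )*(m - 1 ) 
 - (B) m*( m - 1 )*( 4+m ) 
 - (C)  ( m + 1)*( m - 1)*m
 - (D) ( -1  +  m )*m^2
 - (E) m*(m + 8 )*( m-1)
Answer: A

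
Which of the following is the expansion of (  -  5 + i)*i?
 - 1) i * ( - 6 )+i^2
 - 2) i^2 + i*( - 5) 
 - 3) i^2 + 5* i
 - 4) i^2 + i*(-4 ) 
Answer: 2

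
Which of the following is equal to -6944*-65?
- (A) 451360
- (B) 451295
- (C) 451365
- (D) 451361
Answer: A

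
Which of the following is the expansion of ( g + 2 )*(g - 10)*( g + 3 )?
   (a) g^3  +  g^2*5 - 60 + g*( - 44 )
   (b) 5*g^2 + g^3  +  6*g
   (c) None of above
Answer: c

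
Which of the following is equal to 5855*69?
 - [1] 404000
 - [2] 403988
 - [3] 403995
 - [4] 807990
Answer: 3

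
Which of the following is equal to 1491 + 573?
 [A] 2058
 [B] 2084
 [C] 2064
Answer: C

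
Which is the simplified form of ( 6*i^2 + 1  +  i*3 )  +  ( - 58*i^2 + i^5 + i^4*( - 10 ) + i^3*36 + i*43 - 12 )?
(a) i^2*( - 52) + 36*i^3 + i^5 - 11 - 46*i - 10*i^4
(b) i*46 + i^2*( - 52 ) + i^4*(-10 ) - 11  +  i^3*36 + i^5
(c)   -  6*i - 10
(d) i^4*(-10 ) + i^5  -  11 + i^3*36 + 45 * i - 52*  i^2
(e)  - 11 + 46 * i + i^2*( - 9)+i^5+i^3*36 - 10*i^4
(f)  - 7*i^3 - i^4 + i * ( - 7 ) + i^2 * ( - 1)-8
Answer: b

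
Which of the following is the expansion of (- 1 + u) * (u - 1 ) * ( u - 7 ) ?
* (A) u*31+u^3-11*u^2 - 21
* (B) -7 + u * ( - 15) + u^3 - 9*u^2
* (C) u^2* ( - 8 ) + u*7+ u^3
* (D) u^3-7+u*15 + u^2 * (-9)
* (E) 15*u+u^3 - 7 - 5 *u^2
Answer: D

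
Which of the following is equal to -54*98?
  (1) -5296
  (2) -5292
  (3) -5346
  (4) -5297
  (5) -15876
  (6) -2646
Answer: 2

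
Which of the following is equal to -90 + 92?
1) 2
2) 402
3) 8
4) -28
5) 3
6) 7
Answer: 1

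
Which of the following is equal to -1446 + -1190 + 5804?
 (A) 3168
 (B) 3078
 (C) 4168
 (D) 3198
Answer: A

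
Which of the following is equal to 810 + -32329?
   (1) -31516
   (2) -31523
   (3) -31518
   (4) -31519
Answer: 4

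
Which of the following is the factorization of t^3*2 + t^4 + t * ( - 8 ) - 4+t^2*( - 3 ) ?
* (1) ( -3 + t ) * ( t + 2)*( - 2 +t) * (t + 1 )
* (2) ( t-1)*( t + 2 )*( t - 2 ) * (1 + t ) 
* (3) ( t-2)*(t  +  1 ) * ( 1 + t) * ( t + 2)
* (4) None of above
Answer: 3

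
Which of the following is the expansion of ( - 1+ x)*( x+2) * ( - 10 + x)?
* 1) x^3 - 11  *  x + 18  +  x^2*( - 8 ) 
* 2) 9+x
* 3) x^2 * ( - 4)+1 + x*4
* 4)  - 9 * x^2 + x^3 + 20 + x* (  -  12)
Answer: 4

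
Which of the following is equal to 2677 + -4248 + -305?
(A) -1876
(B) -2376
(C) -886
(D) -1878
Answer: A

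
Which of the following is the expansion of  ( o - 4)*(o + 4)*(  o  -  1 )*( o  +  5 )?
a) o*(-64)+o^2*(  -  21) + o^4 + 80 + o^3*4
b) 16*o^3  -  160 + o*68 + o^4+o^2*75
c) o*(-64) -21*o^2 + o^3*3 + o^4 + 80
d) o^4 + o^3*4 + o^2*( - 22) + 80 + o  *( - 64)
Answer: a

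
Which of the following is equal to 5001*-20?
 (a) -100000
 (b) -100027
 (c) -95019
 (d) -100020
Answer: d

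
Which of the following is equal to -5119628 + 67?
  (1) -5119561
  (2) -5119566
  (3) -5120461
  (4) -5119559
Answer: 1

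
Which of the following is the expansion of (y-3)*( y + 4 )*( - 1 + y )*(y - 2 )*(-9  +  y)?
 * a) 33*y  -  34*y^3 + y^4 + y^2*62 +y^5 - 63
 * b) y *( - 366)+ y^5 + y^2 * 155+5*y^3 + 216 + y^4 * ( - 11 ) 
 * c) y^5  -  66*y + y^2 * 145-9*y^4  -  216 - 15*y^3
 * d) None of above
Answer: b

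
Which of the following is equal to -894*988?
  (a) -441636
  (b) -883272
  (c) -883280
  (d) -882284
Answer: b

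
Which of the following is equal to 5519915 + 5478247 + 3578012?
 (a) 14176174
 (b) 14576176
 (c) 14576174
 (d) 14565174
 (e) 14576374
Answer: c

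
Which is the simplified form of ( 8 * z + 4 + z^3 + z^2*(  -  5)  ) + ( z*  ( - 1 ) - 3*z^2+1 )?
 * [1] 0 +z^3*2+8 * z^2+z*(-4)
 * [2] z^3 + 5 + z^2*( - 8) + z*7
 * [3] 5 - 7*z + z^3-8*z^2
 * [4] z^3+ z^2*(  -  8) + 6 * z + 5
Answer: 2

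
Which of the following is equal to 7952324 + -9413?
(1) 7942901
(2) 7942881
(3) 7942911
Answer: 3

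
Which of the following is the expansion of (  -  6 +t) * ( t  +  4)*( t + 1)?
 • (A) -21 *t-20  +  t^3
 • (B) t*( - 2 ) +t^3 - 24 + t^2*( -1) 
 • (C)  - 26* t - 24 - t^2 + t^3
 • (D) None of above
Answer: C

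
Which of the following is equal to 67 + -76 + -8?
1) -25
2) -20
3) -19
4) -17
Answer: 4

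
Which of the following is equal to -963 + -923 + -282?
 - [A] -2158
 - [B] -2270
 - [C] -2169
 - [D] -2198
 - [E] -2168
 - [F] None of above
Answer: E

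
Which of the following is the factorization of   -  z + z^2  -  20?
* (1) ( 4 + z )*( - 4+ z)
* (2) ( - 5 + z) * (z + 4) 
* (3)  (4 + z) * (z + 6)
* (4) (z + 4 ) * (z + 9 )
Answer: 2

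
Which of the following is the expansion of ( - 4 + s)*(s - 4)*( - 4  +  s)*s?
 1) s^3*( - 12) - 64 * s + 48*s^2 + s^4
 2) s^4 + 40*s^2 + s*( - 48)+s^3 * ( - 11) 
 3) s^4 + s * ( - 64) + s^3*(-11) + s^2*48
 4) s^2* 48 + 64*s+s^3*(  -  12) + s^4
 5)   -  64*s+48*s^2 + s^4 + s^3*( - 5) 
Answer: 1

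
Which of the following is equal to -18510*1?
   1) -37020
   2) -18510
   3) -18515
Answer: 2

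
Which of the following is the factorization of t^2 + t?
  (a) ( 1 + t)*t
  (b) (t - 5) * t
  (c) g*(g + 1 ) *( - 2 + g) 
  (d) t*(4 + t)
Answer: a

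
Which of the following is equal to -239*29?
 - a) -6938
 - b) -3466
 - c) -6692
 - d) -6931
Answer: d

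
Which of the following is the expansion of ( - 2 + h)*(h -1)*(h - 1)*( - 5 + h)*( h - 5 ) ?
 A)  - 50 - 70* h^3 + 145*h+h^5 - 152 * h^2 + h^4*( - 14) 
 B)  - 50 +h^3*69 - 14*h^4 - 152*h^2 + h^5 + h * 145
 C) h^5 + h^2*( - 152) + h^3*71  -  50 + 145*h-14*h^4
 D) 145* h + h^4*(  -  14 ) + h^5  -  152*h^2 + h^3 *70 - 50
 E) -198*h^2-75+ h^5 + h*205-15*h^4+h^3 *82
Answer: D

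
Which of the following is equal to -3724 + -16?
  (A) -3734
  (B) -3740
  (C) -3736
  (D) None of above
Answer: B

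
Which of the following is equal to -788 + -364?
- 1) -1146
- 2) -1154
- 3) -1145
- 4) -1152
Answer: 4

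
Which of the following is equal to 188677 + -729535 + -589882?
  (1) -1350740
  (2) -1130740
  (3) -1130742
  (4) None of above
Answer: 2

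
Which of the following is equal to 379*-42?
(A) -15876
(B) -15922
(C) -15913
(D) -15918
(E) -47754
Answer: D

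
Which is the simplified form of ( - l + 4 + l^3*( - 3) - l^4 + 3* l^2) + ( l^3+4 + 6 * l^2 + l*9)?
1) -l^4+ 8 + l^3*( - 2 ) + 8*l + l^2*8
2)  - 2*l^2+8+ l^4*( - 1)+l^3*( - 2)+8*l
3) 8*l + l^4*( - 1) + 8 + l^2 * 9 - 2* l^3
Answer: 3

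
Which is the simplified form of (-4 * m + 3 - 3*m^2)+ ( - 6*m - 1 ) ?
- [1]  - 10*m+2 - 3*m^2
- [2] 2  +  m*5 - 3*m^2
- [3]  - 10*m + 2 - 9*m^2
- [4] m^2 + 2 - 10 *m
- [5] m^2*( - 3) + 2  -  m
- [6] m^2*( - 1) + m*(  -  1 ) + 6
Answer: 1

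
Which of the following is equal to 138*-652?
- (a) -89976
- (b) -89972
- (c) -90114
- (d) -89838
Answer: a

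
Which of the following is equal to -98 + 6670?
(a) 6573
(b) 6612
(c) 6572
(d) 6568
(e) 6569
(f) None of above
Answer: c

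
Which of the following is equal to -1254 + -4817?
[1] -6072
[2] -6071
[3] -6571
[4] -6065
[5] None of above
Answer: 2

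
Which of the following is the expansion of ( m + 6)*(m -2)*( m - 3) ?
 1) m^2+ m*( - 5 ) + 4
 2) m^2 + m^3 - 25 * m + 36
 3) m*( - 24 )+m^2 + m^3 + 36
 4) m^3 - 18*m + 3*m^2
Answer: 3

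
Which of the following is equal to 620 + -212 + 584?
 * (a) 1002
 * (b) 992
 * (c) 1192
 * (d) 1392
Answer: b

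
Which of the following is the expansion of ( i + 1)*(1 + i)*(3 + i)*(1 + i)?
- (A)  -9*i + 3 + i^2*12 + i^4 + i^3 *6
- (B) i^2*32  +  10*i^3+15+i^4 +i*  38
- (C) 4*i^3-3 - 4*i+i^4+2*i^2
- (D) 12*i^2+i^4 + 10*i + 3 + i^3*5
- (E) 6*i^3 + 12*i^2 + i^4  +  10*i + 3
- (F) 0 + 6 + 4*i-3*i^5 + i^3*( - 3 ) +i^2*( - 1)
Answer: E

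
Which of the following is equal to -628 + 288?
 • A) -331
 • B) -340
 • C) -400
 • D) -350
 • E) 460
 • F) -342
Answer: B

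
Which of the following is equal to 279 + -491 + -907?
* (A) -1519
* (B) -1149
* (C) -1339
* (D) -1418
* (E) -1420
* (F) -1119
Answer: F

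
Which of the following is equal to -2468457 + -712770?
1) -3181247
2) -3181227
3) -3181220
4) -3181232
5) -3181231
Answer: 2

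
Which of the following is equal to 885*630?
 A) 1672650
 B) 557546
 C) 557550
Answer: C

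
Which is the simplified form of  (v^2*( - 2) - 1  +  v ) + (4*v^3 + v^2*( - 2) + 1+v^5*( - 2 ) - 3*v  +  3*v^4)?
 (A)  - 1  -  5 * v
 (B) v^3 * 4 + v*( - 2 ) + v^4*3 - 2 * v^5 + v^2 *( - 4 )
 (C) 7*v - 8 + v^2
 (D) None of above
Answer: B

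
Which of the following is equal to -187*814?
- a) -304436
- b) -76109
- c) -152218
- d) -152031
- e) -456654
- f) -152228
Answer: c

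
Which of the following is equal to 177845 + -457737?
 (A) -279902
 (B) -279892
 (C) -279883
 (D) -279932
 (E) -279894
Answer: B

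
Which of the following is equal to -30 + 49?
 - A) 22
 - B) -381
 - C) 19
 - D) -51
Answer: C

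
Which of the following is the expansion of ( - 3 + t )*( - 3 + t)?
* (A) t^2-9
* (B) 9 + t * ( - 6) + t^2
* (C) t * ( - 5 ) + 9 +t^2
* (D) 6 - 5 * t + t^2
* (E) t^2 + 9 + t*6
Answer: B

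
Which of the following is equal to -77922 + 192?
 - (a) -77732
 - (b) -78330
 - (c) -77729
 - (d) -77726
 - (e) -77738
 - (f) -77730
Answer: f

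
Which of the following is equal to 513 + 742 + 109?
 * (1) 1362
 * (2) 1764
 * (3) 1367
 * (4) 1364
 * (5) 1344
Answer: 4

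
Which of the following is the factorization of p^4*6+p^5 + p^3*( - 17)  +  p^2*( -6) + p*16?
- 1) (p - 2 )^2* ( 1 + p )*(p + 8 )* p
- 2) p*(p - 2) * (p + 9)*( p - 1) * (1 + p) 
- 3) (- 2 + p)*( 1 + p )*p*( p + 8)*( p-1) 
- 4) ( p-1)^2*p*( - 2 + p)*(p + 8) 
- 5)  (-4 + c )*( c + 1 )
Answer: 3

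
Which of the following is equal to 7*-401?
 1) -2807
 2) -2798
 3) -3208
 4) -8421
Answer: 1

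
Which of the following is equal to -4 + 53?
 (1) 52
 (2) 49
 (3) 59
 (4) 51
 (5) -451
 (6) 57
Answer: 2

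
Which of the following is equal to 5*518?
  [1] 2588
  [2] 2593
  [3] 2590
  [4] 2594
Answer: 3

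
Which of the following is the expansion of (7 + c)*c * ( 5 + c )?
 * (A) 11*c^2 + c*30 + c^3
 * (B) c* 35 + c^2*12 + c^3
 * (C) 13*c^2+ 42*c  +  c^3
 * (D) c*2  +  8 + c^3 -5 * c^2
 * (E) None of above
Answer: B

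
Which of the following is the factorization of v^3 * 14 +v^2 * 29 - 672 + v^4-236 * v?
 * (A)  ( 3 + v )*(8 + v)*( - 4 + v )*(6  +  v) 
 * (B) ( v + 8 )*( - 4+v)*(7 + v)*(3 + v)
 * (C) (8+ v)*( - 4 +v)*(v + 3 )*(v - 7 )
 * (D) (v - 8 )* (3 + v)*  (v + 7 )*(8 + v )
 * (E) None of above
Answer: B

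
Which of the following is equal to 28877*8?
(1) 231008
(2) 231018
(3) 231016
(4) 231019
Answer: 3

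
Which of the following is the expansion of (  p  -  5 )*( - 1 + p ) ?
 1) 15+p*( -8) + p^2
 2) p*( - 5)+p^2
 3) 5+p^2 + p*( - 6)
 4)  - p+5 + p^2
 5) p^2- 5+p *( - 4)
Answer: 3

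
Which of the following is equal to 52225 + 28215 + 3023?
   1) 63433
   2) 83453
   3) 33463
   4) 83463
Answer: 4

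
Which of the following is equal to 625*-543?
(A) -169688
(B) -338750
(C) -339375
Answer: C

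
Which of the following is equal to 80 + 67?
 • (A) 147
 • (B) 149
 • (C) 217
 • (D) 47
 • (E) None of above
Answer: A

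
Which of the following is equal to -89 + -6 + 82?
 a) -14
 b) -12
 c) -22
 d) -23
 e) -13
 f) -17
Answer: e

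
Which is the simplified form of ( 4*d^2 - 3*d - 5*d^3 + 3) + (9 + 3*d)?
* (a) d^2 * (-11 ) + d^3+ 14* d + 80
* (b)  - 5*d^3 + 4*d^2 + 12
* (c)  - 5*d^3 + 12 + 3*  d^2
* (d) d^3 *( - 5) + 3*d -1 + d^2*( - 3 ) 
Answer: b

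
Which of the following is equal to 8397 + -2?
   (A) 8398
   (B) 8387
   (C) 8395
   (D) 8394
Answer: C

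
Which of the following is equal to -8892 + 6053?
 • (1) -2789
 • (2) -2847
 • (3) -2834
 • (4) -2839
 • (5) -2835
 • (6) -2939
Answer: 4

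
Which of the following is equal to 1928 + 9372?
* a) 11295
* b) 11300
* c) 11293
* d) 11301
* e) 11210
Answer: b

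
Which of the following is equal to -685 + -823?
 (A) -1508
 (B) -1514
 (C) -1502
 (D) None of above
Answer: A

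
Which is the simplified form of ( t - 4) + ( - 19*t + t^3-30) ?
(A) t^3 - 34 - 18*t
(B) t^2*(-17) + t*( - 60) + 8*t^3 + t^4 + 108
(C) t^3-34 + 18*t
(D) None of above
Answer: A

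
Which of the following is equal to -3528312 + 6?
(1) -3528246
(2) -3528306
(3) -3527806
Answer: 2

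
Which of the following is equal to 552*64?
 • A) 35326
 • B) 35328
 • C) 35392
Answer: B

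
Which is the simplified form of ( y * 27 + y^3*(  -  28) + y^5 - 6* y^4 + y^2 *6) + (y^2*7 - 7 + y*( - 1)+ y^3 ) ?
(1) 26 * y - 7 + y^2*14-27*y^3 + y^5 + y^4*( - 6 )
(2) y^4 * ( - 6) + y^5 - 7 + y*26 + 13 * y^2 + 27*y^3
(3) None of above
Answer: 3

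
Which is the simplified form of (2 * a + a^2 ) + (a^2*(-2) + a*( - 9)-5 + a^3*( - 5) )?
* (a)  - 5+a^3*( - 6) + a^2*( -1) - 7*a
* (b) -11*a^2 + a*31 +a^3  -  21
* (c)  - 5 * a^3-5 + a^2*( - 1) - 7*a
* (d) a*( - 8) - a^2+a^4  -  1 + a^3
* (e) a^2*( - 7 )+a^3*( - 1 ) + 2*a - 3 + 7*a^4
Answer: c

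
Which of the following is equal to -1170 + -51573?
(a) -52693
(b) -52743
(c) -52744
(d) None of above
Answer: b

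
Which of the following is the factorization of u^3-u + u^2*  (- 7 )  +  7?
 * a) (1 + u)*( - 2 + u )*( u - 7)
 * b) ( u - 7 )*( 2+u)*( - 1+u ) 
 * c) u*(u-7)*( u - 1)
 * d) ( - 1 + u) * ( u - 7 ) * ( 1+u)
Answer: d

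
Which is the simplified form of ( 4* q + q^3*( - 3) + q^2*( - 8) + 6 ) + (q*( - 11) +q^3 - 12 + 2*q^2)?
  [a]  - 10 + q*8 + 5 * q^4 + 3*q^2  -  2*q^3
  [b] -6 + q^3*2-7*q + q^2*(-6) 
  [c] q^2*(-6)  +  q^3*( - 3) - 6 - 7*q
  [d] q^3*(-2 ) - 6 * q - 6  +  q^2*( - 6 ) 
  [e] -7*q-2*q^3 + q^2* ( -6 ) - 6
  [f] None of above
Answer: e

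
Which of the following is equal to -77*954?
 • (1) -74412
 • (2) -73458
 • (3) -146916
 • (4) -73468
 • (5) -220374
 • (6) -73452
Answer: 2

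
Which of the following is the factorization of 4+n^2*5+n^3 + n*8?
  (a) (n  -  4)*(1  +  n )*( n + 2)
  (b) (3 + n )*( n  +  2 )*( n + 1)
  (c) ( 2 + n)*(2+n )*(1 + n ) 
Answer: c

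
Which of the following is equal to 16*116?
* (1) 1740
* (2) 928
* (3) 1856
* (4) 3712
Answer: 3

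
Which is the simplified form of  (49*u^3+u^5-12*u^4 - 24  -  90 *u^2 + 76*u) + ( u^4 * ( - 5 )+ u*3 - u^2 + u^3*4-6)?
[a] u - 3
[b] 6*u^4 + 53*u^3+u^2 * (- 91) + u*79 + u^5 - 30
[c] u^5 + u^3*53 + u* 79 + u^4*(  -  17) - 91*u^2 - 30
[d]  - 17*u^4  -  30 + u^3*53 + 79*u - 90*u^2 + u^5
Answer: c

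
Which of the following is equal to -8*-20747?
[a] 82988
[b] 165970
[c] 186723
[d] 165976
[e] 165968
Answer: d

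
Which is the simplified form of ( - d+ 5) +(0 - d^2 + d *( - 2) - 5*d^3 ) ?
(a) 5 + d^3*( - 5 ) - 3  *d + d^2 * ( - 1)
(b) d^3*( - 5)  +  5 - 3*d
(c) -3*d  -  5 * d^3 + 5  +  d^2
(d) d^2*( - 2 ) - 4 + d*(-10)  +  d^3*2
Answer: a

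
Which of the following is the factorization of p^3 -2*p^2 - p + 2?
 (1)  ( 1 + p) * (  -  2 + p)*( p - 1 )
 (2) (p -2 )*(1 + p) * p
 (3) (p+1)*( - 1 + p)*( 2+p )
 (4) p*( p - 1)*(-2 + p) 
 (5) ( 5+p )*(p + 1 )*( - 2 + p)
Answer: 1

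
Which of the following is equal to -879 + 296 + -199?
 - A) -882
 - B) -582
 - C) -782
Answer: C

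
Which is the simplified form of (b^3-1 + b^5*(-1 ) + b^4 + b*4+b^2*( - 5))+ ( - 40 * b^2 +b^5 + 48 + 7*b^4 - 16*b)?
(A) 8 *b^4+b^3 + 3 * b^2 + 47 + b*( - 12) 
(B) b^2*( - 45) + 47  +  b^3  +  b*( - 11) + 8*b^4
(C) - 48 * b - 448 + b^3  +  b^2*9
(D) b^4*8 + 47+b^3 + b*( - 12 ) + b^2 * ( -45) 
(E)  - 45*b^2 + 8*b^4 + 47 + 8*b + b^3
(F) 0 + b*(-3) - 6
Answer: D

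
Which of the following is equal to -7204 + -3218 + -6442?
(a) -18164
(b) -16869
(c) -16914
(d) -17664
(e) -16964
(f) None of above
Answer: f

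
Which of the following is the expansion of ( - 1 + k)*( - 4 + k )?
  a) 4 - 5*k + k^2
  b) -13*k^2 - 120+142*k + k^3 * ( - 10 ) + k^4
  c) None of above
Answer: a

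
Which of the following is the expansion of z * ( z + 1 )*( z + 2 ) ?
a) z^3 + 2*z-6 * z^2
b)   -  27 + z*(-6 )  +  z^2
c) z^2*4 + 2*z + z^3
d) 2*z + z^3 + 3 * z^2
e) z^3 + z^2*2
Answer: d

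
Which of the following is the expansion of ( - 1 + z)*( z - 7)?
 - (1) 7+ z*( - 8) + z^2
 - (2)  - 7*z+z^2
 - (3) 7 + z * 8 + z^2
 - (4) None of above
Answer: 1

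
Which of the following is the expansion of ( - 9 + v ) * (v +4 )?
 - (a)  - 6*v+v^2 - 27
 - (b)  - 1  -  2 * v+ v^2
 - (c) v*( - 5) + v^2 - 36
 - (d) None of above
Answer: c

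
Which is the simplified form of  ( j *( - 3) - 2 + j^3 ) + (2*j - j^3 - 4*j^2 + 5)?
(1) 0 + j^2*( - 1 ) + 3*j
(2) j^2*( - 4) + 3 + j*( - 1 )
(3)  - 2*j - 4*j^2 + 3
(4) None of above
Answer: 2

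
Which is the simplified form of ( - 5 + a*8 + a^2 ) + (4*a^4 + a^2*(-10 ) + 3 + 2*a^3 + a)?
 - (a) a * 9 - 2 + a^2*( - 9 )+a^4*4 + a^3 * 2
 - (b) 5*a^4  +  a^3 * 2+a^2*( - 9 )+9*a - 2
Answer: a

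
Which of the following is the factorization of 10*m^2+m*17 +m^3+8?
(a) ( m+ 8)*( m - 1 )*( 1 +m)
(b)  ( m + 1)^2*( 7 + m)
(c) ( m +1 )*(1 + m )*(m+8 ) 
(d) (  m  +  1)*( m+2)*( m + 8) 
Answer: c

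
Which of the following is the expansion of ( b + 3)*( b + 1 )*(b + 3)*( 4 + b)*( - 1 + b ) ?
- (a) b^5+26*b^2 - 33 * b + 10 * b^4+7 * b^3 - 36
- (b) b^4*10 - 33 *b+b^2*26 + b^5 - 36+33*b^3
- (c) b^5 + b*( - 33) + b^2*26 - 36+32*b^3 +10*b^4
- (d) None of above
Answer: c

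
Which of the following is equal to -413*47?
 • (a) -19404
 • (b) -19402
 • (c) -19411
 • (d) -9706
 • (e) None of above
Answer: c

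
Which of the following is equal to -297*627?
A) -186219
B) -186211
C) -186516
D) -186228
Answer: A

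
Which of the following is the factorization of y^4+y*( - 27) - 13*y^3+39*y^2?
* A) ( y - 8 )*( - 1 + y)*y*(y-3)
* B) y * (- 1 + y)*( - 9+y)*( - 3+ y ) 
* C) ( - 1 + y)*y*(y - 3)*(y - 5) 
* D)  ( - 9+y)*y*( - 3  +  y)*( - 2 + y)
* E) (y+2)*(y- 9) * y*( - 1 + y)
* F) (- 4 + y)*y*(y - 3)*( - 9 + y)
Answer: B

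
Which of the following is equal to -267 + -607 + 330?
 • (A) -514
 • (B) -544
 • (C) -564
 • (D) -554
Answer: B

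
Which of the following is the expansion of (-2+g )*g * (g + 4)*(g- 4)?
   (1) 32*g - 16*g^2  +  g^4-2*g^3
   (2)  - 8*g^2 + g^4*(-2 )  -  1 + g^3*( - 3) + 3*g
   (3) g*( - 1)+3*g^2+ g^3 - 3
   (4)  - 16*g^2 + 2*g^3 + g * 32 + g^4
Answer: 1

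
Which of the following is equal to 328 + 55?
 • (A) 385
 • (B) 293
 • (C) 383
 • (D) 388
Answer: C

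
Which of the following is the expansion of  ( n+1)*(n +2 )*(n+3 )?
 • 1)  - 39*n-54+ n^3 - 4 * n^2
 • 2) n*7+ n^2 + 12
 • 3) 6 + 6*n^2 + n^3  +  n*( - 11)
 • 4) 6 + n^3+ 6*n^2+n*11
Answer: 4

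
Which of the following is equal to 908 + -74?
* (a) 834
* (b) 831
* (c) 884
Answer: a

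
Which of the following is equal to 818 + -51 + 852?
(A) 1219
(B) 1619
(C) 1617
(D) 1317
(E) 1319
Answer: B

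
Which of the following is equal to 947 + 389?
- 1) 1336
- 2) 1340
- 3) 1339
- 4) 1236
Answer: 1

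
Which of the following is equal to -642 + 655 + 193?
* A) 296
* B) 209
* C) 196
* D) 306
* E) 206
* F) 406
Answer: E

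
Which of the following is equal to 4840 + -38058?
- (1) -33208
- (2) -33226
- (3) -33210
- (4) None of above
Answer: 4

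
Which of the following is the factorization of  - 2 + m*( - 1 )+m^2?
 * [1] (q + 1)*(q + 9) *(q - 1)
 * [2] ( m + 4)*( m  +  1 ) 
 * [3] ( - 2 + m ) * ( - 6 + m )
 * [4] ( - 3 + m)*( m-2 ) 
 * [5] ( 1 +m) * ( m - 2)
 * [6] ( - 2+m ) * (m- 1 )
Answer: 5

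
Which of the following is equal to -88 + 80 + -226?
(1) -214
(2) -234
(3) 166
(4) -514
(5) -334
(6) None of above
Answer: 2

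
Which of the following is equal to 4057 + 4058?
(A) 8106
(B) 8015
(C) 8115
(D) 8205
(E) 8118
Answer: C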